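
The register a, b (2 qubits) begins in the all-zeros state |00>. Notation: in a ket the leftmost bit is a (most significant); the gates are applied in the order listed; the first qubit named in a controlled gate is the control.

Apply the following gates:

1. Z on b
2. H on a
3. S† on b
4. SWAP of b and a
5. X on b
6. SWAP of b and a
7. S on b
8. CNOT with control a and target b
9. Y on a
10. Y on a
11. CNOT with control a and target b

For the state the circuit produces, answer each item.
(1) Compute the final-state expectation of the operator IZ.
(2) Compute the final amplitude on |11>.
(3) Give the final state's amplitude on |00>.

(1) The observable IZ averages to 1. Key observation: the block from step 8 through step 11 cancels to the identity and can be dropped.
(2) The final state's coefficient on |11> equals 0.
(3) The amplitude on |00> is sqrt(2)/2.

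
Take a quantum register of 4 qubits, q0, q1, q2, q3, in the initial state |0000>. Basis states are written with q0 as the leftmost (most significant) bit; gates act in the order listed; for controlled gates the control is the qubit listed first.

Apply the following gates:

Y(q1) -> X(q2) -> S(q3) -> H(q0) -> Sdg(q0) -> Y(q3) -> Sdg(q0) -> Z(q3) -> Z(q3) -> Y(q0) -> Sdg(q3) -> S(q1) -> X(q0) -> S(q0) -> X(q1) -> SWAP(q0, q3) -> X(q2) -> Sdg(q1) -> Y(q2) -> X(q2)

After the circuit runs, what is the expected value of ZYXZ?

The expectation value of ZYXZ is 0.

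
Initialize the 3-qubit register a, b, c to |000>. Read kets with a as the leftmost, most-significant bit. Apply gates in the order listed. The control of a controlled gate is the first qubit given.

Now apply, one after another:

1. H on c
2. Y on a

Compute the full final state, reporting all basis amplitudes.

After the circuit, the state carries amplitude sqrt(2)*I/2 on |100>, sqrt(2)*I/2 on |101>, and 0 on every other basis state.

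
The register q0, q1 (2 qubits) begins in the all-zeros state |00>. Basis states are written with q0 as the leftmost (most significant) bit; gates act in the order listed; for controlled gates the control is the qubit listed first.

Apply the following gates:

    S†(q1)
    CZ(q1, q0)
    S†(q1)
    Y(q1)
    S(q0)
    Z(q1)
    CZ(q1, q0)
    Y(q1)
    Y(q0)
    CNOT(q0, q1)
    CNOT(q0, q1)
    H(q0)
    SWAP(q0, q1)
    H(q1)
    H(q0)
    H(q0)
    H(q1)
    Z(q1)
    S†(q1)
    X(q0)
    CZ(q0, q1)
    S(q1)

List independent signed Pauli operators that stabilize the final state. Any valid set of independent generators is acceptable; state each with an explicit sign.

One valid set of independent stabilizer generators is -IX, -ZI (any independent generating set of the same group is equally correct).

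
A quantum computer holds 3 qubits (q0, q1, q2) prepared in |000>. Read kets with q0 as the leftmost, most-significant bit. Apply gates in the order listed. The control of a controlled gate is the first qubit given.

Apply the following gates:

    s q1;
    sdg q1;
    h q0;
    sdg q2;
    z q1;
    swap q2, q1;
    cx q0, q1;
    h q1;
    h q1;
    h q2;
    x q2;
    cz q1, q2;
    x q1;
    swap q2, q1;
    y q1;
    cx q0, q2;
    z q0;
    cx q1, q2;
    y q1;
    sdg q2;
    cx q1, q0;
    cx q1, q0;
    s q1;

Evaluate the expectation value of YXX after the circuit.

The observable YXX averages to 0. Key observation: the block from step 8 through step 9 cancels to the identity and can be dropped.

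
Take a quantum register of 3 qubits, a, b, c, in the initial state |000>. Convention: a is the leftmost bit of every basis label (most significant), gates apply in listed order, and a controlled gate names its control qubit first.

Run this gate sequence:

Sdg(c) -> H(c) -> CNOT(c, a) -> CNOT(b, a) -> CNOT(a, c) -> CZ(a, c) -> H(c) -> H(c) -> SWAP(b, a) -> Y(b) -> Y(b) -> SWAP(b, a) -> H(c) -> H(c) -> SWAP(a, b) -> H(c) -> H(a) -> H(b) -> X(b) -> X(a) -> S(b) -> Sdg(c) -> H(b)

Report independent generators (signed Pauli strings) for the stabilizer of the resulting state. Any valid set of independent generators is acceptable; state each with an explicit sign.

The final state is stabilized by the group generated by +XII, -IXI, -IIY; other independent generating sets are equally valid. Key observation: gates 7-14 undo each other exactly, leaving only the rest of the circuit to track.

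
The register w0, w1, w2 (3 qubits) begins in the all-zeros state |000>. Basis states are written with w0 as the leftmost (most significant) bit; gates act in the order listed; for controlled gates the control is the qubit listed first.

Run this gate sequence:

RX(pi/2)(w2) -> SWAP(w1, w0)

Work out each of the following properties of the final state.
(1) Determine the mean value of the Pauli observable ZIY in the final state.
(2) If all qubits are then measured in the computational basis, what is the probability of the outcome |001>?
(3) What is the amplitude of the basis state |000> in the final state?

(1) The expectation value of ZIY is -1.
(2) Outcome |001> occurs with probability 1/2.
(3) The amplitude on |000> is sqrt(2)/2.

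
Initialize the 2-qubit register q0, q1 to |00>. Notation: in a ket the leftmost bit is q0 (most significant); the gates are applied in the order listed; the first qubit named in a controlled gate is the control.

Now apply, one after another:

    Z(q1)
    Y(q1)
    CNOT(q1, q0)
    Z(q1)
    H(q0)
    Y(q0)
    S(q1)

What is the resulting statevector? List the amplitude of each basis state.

The resulting statevector has amplitude 0 on |00>, sqrt(2)*I/2 on |01>, 0 on |10>, sqrt(2)*I/2 on |11>.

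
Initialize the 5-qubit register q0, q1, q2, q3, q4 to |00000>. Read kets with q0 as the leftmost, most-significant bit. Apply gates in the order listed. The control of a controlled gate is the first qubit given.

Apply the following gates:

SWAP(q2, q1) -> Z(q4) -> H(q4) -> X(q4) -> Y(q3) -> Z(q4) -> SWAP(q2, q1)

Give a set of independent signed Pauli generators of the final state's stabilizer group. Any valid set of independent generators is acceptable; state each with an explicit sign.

The final state is stabilized by the group generated by -IIIIX, +ZIIII, +IZIII, +IIZII, -IIIZI; other independent generating sets are equally valid.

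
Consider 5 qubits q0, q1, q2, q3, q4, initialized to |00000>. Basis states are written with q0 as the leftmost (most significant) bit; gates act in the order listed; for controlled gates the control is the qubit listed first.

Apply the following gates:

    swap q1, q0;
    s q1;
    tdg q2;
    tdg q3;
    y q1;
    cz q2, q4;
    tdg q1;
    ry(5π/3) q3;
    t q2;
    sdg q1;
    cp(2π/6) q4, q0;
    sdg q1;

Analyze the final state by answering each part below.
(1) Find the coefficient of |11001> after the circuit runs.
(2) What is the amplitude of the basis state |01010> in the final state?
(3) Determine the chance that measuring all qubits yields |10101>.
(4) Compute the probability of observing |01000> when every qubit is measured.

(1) |11001> carries amplitude 0 in the final state.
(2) The amplitude on |01010> is -exp(I*pi/4)/2.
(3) A full measurement returns |10101> with probability 0.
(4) A full measurement returns |01000> with probability 3/4.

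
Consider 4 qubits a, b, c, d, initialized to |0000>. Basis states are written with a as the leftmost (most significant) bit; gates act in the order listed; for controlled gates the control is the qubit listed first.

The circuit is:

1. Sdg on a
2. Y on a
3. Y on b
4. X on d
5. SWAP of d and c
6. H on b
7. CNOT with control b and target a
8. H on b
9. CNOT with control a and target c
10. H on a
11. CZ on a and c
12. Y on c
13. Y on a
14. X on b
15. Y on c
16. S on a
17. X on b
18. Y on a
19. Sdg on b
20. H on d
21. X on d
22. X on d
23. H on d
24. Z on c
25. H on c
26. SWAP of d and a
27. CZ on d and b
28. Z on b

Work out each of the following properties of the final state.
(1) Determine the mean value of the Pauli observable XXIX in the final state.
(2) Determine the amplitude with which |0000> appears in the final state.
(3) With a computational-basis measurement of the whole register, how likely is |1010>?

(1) In the final state, XXIX has expectation 0. Key observation: steps 20-23 multiply out to the identity, so the circuit reduces to the remaining gates.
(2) |0000> carries amplitude -I/2 in the final state.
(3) A full measurement returns |1010> with probability 0.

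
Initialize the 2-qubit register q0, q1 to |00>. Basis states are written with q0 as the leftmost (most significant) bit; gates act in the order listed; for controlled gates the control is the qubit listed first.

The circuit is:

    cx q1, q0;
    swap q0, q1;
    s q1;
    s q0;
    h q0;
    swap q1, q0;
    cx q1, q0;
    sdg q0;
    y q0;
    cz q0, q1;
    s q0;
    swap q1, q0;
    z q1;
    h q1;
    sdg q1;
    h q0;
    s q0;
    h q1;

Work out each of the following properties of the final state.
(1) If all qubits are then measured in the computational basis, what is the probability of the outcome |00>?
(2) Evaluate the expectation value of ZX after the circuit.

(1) Outcome |00> occurs with probability 1/4.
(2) The observable ZX averages to -1.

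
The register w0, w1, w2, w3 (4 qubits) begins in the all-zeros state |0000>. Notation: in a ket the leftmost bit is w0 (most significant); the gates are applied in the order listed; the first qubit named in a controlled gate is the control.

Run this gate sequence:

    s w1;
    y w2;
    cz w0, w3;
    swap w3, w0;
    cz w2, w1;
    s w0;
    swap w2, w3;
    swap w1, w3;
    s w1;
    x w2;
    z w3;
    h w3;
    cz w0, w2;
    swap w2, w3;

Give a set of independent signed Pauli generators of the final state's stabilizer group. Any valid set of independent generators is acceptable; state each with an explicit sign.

One valid set of independent stabilizer generators is +IIXI, +ZIII, -IZII, -IIIZ (any independent generating set of the same group is equally correct).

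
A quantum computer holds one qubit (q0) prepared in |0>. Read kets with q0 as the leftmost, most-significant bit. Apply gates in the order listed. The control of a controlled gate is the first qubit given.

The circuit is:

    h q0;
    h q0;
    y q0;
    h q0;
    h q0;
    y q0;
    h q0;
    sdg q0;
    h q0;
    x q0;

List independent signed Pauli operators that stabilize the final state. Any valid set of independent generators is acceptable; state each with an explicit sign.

One valid set of independent stabilizer generators is -Y (any independent generating set of the same group is equally correct). Key observation: the block from step 2 through step 7 cancels to the identity and can be dropped.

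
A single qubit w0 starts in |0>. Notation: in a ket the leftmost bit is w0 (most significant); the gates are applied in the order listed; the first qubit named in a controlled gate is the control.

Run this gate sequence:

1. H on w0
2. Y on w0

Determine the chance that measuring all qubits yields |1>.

Outcome |1> occurs with probability 1/2.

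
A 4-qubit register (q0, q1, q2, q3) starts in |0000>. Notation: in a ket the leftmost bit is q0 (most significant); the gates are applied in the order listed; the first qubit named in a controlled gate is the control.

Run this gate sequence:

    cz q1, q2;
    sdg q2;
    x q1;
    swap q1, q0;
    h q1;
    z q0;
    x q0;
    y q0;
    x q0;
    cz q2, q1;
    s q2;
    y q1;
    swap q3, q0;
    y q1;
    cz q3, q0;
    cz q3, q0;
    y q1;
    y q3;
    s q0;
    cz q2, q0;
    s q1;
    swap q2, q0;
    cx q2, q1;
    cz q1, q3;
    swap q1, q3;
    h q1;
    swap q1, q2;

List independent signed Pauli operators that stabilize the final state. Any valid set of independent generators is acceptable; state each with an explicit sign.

One valid set of independent stabilizer generators is -IIXI, +IIIY, +ZIII, +IZII (any independent generating set of the same group is equally correct). Key observation: gates 14-17 undo each other exactly, leaving only the rest of the circuit to track.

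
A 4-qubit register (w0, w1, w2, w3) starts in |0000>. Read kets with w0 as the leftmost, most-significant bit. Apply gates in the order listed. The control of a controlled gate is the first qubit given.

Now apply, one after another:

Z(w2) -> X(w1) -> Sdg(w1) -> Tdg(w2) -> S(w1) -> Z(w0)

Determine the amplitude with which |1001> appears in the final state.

The final state's coefficient on |1001> equals 0.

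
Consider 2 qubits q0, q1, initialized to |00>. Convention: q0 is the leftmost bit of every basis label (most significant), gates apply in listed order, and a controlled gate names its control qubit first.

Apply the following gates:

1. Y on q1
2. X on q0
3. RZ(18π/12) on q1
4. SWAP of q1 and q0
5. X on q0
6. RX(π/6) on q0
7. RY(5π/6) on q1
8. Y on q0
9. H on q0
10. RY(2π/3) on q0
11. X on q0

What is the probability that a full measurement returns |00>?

A full measurement returns |00> with probability sqrt(3)/32 + 1/16.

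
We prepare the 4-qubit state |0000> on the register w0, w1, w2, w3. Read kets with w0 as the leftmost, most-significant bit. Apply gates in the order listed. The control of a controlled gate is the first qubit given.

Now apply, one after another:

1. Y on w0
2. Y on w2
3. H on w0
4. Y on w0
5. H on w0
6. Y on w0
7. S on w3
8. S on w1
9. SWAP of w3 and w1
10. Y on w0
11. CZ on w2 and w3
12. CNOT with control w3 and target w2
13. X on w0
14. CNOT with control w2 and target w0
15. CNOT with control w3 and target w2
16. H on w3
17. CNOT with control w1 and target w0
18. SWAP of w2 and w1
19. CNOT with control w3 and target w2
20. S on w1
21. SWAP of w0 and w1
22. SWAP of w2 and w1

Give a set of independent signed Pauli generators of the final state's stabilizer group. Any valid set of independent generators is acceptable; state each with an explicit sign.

The stabilizer group can be generated by +IXIX, -ZIII, +IZIZ, +IIZI, among other valid generating sets.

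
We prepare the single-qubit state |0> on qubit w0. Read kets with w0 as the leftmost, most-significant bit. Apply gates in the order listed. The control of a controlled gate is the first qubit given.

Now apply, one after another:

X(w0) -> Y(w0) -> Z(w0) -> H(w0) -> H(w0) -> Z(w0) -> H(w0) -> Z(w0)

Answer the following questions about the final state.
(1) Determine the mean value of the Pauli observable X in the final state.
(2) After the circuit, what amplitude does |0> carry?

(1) In the final state, X has expectation -1. Key observation: steps 3-6 multiply out to the identity, so the circuit reduces to the remaining gates.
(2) |0> carries amplitude -sqrt(2)*I/2 in the final state.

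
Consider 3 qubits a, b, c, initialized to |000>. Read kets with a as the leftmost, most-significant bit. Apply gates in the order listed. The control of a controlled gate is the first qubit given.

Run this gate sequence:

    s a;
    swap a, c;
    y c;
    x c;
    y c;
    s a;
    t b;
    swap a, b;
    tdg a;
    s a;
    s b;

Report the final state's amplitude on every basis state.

The final amplitudes are -1 on |001>, and 0 on every other basis state.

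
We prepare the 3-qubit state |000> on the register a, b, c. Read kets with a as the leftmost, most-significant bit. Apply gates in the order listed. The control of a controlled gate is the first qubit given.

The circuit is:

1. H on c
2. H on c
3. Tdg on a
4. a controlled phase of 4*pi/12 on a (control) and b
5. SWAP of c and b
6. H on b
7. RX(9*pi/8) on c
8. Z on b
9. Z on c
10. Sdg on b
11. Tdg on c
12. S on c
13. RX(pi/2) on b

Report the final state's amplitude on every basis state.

After the circuit, the state carries amplitude -sin(pi/16) on |000>, exp(3*I*pi/4)*cos(pi/16) on |001>, and 0 on every other basis state.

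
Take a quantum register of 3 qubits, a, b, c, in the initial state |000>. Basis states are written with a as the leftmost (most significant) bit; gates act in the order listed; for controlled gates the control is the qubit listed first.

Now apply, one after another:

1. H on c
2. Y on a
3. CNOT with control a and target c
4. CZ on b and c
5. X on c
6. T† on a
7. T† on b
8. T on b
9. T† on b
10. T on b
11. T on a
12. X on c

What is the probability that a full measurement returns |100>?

Outcome |100> occurs with probability 1/2. Key observation: steps 5-12 multiply out to the identity, so the circuit reduces to the remaining gates.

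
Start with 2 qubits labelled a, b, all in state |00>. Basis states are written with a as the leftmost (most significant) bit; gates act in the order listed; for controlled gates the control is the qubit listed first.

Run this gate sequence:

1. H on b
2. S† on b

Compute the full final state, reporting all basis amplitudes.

The resulting statevector has amplitude sqrt(2)/2 on |00>, -sqrt(2)*I/2 on |01>, 0 on |10>, 0 on |11>.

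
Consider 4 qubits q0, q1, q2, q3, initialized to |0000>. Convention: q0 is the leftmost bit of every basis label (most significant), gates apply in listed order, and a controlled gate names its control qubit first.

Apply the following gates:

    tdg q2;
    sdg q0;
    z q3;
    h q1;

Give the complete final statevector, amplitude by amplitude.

After the circuit, the state carries amplitude sqrt(2)/2 on |0000>, sqrt(2)/2 on |0100>, and 0 on every other basis state.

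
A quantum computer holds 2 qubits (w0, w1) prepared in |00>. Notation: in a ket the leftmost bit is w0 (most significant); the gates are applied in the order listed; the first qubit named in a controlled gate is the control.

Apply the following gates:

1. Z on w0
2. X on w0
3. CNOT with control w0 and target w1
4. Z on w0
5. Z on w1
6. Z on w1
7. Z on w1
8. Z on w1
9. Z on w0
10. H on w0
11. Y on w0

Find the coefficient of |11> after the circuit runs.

The final state's coefficient on |11> equals sqrt(2)*I/2. Key observation: the block from step 4 through step 9 cancels to the identity and can be dropped.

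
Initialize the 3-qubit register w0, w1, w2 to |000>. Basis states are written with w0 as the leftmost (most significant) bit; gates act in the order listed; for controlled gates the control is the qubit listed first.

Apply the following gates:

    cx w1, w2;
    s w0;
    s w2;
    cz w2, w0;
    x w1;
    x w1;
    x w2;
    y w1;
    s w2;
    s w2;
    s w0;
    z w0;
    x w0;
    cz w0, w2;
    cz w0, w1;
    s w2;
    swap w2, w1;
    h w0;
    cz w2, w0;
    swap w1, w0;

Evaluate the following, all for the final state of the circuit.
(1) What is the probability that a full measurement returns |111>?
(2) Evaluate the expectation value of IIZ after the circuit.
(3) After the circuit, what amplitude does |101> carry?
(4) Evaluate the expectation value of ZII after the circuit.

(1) Outcome |111> occurs with probability 1/2.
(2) The observable IIZ averages to -1.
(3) |101> carries amplitude sqrt(2)/2 in the final state.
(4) In the final state, ZII has expectation -1.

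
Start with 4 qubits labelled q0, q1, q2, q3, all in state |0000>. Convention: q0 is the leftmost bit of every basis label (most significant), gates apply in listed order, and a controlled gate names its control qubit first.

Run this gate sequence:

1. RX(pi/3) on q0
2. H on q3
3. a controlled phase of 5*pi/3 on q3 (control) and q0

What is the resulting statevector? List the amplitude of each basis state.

After the circuit, the state carries amplitude sqrt(6)/4 on |0000>, sqrt(6)/4 on |0001>, -sqrt(2)*I/4 on |1000>, -sqrt(2)*exp(I*pi/6)/4 on |1001>, and 0 on every other basis state.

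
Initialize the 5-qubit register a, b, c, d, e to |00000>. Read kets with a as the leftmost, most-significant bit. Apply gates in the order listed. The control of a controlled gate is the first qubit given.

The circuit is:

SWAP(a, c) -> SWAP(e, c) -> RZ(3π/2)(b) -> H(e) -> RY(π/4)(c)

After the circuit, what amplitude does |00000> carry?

|00000> carries amplitude -sqrt(2*sqrt(2) + 4)*exp(I*pi/4)/4 in the final state.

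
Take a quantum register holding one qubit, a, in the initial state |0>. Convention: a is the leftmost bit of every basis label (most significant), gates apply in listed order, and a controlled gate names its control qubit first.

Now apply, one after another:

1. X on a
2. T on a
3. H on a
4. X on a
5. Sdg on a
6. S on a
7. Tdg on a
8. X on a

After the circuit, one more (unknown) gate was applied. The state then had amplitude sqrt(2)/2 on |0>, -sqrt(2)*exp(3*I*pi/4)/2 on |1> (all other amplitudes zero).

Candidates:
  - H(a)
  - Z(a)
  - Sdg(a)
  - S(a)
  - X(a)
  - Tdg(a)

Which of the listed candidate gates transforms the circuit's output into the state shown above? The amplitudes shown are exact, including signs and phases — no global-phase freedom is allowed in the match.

It was S(a) that produced the state shown.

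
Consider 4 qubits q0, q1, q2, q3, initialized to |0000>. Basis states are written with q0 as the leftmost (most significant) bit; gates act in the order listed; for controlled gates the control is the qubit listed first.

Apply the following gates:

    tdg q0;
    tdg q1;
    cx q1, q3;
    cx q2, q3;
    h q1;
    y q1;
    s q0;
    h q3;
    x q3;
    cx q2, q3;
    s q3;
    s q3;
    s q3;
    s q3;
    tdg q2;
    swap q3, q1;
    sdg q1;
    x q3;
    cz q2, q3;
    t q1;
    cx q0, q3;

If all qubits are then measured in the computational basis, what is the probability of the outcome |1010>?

Outcome |1010> occurs with probability 0. Key observation: steps 11-14 multiply out to the identity, so the circuit reduces to the remaining gates.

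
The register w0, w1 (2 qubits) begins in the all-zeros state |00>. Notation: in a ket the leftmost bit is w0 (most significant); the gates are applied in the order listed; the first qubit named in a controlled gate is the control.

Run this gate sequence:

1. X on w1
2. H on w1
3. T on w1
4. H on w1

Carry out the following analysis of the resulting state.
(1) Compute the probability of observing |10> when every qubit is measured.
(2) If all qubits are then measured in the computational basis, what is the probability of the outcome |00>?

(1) A full measurement returns |10> with probability 0.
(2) Outcome |00> occurs with probability 1/2 - sqrt(2)/4.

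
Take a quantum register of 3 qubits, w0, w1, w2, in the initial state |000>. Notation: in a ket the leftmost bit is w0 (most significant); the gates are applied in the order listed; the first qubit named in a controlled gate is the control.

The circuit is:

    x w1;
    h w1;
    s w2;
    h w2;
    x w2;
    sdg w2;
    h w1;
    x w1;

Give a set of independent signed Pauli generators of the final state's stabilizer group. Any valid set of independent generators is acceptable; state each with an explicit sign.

One valid set of independent stabilizer generators is -IIY, +ZII, +IZI (any independent generating set of the same group is equally correct).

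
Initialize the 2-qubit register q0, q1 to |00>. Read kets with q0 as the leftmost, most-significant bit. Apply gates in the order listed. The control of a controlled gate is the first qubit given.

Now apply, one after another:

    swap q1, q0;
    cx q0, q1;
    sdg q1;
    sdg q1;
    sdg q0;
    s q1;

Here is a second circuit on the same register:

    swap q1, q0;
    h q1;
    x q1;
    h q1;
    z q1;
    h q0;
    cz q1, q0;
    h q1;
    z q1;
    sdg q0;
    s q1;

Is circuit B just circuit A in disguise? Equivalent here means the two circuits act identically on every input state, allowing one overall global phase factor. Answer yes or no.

No — the two circuits implement different unitaries, even allowing a global phase.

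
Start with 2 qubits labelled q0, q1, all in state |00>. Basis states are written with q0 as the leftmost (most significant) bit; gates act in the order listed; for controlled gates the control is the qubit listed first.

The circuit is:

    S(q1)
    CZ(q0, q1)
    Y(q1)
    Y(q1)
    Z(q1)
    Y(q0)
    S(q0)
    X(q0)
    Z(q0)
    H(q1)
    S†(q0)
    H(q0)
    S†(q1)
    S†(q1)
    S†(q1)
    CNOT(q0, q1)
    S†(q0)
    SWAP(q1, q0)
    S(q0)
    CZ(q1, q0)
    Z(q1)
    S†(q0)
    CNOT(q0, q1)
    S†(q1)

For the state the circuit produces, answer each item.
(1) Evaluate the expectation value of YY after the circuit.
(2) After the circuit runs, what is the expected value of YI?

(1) The observable YY averages to -1.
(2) The expectation value of YI is -1.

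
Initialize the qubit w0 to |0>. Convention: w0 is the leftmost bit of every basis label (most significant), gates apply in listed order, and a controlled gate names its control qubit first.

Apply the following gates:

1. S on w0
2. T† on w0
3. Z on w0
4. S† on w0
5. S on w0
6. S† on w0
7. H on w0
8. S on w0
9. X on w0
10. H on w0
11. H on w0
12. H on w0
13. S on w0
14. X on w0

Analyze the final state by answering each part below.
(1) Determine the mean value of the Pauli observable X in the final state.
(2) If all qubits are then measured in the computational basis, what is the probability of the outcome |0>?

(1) The observable X averages to -1.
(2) A full measurement returns |0> with probability 1/2.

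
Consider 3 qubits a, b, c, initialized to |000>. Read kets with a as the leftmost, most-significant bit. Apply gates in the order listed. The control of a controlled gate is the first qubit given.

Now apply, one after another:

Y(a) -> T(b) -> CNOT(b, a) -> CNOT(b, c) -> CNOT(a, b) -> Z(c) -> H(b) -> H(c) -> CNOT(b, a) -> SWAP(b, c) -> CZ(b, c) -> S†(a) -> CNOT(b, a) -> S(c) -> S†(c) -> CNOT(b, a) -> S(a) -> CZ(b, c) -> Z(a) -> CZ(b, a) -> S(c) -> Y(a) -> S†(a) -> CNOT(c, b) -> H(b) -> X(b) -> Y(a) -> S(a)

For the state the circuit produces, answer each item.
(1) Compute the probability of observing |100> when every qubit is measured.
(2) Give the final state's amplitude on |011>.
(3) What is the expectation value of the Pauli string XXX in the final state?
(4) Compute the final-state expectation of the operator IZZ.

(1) A full measurement returns |100> with probability 1/2. Key observation: steps 11-18 multiply out to the identity, so the circuit reduces to the remaining gates.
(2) The amplitude on |011> is -sqrt(2)*I/2.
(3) The expectation value of XXX is 0.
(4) The expectation value of IZZ is 1.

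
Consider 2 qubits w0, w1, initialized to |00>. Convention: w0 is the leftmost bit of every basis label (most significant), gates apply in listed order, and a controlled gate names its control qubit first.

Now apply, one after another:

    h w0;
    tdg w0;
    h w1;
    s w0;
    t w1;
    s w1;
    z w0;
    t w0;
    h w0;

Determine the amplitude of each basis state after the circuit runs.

The resulting statevector has amplitude sqrt(2)*(1 - I)/4 on |00>, sqrt(2)*(1 + I)*exp(I*pi/4)/4 on |01>, sqrt(2)*(1 + I)/4 on |10>, -1/2 on |11>.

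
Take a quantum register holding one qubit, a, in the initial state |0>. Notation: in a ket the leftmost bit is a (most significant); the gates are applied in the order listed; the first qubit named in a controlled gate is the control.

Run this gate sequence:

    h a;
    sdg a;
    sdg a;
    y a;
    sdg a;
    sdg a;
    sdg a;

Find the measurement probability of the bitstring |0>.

Outcome |0> occurs with probability 1/2.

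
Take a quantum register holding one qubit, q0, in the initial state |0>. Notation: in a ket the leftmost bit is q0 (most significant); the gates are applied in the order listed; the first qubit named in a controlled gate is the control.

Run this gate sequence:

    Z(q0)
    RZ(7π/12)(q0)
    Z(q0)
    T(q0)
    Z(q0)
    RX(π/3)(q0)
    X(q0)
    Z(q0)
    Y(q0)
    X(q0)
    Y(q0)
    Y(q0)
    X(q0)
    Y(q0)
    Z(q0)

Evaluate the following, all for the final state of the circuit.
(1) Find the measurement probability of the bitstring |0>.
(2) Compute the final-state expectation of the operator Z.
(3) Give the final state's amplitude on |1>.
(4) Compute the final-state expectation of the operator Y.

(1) A full measurement returns |0> with probability 1/4. Key observation: the block from step 8 through step 15 cancels to the identity and can be dropped.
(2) In the final state, Z has expectation -1/2.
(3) The amplitude on |1> is -sqrt(3)*exp(17*I*pi/24)/2.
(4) In the final state, Y has expectation sqrt(3)/2.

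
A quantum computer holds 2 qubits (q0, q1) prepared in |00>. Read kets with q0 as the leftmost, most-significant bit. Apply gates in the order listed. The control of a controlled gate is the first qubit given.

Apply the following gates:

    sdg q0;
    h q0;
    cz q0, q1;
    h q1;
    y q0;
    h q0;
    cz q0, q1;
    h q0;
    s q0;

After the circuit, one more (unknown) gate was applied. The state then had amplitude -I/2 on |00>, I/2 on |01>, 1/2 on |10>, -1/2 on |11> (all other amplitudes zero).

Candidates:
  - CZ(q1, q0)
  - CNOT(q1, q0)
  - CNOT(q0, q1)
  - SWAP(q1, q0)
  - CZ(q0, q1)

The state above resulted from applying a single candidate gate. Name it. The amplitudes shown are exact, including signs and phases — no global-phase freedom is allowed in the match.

The applied gate was CNOT(q0, q1).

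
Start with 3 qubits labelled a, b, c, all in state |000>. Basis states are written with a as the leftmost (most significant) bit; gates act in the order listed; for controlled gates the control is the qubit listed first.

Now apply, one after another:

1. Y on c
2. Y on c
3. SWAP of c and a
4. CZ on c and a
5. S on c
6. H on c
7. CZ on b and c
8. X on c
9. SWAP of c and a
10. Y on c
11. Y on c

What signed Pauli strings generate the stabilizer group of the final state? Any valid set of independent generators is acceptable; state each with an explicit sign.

One valid set of independent stabilizer generators is +XII, +IZI, +IIZ (any independent generating set of the same group is equally correct).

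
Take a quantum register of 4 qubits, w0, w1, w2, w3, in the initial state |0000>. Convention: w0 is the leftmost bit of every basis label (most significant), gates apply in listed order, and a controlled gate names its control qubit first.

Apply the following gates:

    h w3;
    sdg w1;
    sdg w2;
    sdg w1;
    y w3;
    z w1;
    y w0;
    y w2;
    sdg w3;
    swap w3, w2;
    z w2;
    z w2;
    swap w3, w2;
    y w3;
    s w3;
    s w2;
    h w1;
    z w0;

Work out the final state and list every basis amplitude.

After the circuit, the state carries amplitude 1/2 on |1010>, -1/2 on |1011>, 1/2 on |1110>, -1/2 on |1111>, and 0 on every other basis state.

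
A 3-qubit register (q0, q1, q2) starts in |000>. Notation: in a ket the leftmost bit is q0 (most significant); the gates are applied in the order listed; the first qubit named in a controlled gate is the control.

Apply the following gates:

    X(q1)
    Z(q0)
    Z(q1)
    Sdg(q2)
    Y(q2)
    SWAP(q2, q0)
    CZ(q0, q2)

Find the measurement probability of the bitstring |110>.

Outcome |110> occurs with probability 1.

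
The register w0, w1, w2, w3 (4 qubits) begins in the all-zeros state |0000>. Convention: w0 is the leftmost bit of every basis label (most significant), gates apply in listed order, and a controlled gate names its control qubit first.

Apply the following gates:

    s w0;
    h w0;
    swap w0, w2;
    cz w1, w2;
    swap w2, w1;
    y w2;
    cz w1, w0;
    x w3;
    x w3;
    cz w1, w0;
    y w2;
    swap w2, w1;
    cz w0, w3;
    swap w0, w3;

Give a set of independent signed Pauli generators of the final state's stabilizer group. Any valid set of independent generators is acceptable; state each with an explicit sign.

One valid set of independent stabilizer generators is +IIXI, +ZIII, +IZII, +IIIZ (any independent generating set of the same group is equally correct). Key observation: steps 5-12 multiply out to the identity, so the circuit reduces to the remaining gates.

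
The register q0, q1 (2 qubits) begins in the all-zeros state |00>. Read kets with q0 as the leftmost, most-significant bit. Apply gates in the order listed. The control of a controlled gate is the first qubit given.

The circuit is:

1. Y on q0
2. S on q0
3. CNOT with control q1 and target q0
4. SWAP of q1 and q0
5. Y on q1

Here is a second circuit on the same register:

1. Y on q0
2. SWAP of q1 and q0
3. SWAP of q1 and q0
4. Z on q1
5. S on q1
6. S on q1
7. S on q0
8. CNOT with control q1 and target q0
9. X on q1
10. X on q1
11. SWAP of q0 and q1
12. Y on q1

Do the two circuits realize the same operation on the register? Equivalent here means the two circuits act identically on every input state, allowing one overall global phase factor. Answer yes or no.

Yes — the two circuits implement the same unitary up to a global phase.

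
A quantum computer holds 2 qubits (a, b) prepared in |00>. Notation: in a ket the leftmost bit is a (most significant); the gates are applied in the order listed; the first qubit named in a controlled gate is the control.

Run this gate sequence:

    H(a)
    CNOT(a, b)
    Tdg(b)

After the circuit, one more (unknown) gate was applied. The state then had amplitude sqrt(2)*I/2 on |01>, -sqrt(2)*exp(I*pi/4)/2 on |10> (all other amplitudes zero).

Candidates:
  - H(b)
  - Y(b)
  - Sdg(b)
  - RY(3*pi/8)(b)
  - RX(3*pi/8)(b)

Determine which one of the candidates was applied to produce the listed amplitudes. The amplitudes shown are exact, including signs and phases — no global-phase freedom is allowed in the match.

The applied gate was Y(b).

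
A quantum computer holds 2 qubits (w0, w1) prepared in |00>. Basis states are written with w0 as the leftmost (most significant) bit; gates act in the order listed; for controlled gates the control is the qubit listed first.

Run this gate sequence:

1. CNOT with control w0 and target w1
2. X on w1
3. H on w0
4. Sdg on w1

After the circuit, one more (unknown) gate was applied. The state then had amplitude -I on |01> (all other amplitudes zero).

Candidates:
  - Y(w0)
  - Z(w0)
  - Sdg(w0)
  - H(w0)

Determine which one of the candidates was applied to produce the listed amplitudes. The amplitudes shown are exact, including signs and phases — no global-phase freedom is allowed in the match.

The applied gate was H(w0).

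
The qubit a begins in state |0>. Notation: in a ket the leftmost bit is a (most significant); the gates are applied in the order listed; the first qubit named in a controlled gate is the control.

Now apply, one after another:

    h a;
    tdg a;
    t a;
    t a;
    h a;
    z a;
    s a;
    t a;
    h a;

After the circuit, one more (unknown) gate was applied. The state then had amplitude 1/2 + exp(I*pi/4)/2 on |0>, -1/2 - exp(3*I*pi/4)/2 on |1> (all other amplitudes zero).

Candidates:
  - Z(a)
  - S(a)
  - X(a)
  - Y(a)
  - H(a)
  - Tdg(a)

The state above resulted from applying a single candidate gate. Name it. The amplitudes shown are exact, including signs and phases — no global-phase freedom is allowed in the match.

The applied gate was H(a).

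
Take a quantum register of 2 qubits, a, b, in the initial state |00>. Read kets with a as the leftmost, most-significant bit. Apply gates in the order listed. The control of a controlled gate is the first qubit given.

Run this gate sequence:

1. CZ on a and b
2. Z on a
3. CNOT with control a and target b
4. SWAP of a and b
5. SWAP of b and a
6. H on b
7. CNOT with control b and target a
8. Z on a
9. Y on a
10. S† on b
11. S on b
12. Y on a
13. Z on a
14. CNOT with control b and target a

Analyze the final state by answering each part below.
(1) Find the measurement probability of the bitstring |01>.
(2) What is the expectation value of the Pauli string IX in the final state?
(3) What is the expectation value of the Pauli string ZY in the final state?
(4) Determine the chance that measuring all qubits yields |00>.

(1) A full measurement returns |01> with probability 1/2. Key observation: the block from step 7 through step 14 cancels to the identity and can be dropped.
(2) The observable IX averages to 1.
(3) The expectation value of ZY is 0.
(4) Outcome |00> occurs with probability 1/2.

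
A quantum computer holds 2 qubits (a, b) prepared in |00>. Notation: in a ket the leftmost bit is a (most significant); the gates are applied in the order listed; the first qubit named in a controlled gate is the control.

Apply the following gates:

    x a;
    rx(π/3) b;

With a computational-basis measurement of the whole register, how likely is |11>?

The probability of measuring |11> is 1/4.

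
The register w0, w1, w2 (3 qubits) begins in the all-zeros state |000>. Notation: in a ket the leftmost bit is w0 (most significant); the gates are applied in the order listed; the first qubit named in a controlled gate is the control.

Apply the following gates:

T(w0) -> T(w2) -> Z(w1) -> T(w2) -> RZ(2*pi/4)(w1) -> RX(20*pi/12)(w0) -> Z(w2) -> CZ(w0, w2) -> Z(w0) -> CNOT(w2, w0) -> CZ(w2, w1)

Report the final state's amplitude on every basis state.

The resulting statevector has amplitude sqrt(3)*exp(3*I*pi/4)/2 on |000>, exp(I*pi/4)/2 on |100>, and 0 on every other basis state.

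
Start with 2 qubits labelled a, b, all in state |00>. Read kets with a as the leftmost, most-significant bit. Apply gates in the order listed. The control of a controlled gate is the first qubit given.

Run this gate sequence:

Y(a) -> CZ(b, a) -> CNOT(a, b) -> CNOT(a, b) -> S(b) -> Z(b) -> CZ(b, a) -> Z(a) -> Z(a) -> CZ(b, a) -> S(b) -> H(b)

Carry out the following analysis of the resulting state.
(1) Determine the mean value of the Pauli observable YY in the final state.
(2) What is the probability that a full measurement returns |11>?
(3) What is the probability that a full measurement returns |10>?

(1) In the final state, YY has expectation 0.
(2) Outcome |11> occurs with probability 1/2.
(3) A full measurement returns |10> with probability 1/2.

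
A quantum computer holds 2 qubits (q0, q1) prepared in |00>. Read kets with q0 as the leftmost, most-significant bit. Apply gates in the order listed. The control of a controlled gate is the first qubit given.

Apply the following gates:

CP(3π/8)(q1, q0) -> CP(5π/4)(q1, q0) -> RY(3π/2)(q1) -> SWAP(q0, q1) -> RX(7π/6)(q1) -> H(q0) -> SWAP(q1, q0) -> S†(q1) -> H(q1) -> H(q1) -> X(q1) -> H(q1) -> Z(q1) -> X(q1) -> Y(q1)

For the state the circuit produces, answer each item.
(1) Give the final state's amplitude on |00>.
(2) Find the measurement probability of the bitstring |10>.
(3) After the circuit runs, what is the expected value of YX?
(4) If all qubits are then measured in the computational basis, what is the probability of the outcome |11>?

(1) The amplitude on |00> is 1/4 - sqrt(3)/4. Key observation: steps 10-13 multiply out to the identity, so the circuit reduces to the remaining gates.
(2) A full measurement returns |10> with probability sqrt(3)/8 + 1/4.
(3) The expectation value of YX is 1/2.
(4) A full measurement returns |11> with probability sqrt(3)/8 + 1/4.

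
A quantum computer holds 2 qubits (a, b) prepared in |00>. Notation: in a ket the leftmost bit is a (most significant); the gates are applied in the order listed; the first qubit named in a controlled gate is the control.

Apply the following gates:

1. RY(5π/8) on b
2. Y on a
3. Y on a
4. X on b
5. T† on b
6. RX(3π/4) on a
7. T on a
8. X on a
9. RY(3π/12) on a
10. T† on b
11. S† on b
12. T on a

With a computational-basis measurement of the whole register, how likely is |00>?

Outcome |00> occurs with probability (6 - sqrt(2))*(sqrt(2 - sqrt(2)) + 2)/32.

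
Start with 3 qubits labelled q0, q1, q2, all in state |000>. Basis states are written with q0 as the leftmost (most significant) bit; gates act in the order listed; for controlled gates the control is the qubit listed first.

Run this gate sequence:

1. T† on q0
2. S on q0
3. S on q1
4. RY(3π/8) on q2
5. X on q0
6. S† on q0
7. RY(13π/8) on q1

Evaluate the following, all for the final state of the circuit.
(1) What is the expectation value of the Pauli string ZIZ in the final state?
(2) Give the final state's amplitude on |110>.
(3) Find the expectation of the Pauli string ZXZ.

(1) In the final state, ZIZ has expectation -sqrt(2 - sqrt(2))/2.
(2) The final state's coefficient on |110> equals -I*sqrt(sqrt(2) + 2)/4.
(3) The observable ZXZ averages to sqrt(2)/4.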